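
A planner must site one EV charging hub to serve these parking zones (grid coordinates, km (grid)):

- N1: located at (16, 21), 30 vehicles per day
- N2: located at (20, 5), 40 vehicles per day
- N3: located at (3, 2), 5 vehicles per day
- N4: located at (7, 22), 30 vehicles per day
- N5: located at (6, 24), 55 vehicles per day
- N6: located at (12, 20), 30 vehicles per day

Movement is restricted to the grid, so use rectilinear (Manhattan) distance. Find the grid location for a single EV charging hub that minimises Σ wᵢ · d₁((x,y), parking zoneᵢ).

(12, 21)

Manhattan distance separates: Σwᵢ(|x−xᵢ|+|y−yᵢ|) = Σwᵢ|x−xᵢ| + Σwᵢ|y−yᵢ|, so x and y are optimised independently as 1-D weighted medians.
Total weight W = 190; half = 95.
x-coordinate, sorted with cumulative weight:
  x=3 (N3, w=5) cum 5
  x=6 (N5, w=55) cum 60
  x=7 (N4, w=30) cum 90
  x=12 (N6, w=30) cum 120  ← median
  x=16 (N1, w=30) cum 150
  x=20 (N2, w=40) cum 190
⇒ x* = 12
y-coordinate, sorted with cumulative weight:
  y=2 (N3, w=5) cum 5
  y=5 (N2, w=40) cum 45
  y=20 (N6, w=30) cum 75
  y=21 (N1, w=30) cum 105  ← median
  y=22 (N4, w=30) cum 135
  y=24 (N5, w=55) cum 190
⇒ y* = 21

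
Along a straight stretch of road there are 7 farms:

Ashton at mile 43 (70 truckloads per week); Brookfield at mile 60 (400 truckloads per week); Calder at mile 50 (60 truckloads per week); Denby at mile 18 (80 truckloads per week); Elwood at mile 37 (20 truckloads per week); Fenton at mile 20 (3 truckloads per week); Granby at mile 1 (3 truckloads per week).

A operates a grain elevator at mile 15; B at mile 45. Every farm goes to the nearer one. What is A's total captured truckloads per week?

86

The indifferent point is the midpoint (15+45)/2 = 30; farms left of it (closer to A at 15) go to A, those right go to B.
  Granby at 1 (w=3) → A
  Denby at 18 (w=80) → A
  Fenton at 20 (w=3) → A
  Elwood at 37 (w=20) → B
  Ashton at 43 (w=70) → B
  Calder at 50 (w=60) → B
  Brookfield at 60 (w=400) → B
A captures 86; B captures 550.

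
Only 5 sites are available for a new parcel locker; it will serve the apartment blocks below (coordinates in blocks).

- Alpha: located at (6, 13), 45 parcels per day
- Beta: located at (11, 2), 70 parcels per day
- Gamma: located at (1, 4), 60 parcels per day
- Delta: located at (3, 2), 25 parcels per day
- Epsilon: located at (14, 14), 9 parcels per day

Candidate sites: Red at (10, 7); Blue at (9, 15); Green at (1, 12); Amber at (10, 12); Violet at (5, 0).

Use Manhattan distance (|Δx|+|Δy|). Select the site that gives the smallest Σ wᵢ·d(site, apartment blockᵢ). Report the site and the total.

Violet, total 1977 blocks

Total weighted distance at each candidate:
  Red (10, 7): total = 1989
  Blue (9, 15): total = 2944
  Green (1, 12): total = 2585
  Amber (10, 12): total = 2494
  Violet (5, 0): total = 1977
Minimum is at Violet with total 1977 blocks.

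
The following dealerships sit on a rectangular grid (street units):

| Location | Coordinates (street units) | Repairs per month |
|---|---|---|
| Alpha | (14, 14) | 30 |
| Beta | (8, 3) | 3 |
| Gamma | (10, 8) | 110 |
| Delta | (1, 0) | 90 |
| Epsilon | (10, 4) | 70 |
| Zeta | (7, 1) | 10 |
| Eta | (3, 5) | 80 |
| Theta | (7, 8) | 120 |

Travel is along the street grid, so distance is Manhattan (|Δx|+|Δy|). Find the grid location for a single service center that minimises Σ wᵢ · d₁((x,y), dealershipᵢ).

(7, 8)

Manhattan distance separates: Σwᵢ(|x−xᵢ|+|y−yᵢ|) = Σwᵢ|x−xᵢ| + Σwᵢ|y−yᵢ|, so x and y are optimised independently as 1-D weighted medians.
Total weight W = 513; half = 256.5.
x-coordinate, sorted with cumulative weight:
  x=1 (Delta, w=90) cum 90
  x=3 (Eta, w=80) cum 170
  x=7 (Zeta, w=10) cum 180
  x=7 (Theta, w=120) cum 300  ← median
  x=8 (Beta, w=3) cum 303
  x=10 (Gamma, w=110) cum 413
  x=10 (Epsilon, w=70) cum 483
  x=14 (Alpha, w=30) cum 513
⇒ x* = 7
y-coordinate, sorted with cumulative weight:
  y=0 (Delta, w=90) cum 90
  y=1 (Zeta, w=10) cum 100
  y=3 (Beta, w=3) cum 103
  y=4 (Epsilon, w=70) cum 173
  y=5 (Eta, w=80) cum 253
  y=8 (Gamma, w=110) cum 363  ← median
  y=8 (Theta, w=120) cum 483
  y=14 (Alpha, w=30) cum 513
⇒ y* = 8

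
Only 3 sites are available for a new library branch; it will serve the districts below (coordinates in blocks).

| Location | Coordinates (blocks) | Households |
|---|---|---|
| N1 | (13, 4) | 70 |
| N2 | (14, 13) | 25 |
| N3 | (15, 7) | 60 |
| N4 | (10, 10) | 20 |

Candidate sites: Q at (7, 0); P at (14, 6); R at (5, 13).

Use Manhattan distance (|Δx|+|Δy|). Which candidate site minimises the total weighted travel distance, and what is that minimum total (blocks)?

P, total 665 blocks

Total weighted distance at each candidate:
  Q (7, 0): total = 2360
  P (14, 6): total = 665
  R (5, 13): total = 2535
Minimum is at P with total 665 blocks.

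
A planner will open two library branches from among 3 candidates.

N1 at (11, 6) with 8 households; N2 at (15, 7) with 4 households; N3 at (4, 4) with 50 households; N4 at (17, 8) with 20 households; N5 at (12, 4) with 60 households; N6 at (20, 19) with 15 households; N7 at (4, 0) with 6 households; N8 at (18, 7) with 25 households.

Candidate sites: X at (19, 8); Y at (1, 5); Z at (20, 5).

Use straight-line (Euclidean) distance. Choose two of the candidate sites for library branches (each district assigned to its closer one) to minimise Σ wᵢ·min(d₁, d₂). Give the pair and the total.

{X, Y}, total 1000.3

Evaluate every pair (each demand assigned to the nearer of the two):
  {X, Y}: total = 1000.3
  {Y, Z}: total = 1136.4
  {X, Z}: total = 1684.0
Best pair: {X, Y} with total 1000.3.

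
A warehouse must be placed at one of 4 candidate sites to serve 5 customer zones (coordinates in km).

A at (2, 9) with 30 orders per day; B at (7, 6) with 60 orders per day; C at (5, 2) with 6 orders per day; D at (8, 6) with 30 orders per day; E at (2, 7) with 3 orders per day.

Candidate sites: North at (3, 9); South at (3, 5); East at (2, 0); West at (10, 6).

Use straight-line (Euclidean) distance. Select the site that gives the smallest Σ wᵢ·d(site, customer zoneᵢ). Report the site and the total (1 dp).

Total weighted distance at each candidate:
  North (3, 9): total = 555.3
  South (3, 5): total = 552.4
  East (2, 0): total = 1035.8
  West (10, 6): total = 558.9
Minimum is at South with total 552.4 km.

South, total 552.4 km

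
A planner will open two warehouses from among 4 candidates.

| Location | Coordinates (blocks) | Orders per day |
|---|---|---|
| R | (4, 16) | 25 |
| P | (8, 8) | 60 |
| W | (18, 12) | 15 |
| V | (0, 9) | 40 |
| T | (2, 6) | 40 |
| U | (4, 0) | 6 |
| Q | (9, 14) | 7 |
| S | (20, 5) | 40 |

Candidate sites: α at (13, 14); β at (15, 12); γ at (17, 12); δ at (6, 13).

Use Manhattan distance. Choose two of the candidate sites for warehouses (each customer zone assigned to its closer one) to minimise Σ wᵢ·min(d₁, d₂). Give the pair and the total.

{γ, δ}, total 1918

Evaluate every pair (each demand assigned to the nearer of the two):
  {γ, δ}: total = 1918
  {β, δ}: total = 2028
  {α, δ}: total = 2248
  {α, γ}: total = 2996
  {α, β}: total = 3106
  {β, γ}: total = 3124
Best pair: {γ, δ} with total 1918.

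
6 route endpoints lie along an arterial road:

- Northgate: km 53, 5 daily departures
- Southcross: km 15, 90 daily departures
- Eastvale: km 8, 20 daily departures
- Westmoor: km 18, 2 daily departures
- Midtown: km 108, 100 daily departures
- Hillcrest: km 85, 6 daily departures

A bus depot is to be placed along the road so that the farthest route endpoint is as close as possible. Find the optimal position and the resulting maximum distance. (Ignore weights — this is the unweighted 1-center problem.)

location 58, max distance 50

The 1-center on a line is the midpoint of the two extreme points: leftmost at 8, rightmost at 108.
Optimal location = (8 + 108)/2 = 58; maximum distance = (108 − 8)/2 = 50.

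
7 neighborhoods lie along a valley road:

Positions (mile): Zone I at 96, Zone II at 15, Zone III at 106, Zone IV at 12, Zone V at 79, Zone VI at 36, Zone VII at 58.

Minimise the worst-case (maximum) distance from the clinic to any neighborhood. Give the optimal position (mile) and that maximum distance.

The 1-center on a line is the midpoint of the two extreme points: leftmost at 12, rightmost at 106.
Optimal location = (12 + 106)/2 = 59; maximum distance = (106 − 12)/2 = 47.

location 59, max distance 47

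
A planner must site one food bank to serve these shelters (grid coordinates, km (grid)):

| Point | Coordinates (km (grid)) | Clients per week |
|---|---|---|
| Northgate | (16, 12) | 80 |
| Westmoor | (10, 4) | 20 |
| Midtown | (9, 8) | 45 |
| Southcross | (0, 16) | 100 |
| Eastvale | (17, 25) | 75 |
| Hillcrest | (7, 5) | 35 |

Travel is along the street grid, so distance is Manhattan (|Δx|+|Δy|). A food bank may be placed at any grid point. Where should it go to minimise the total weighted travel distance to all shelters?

Manhattan distance separates: Σwᵢ(|x−xᵢ|+|y−yᵢ|) = Σwᵢ|x−xᵢ| + Σwᵢ|y−yᵢ|, so x and y are optimised independently as 1-D weighted medians.
Total weight W = 355; half = 177.5.
x-coordinate, sorted with cumulative weight:
  x=0 (Southcross, w=100) cum 100
  x=7 (Hillcrest, w=35) cum 135
  x=9 (Midtown, w=45) cum 180  ← median
  x=10 (Westmoor, w=20) cum 200
  x=16 (Northgate, w=80) cum 280
  x=17 (Eastvale, w=75) cum 355
⇒ x* = 9
y-coordinate, sorted with cumulative weight:
  y=4 (Westmoor, w=20) cum 20
  y=5 (Hillcrest, w=35) cum 55
  y=8 (Midtown, w=45) cum 100
  y=12 (Northgate, w=80) cum 180  ← median
  y=16 (Southcross, w=100) cum 280
  y=25 (Eastvale, w=75) cum 355
⇒ y* = 12

(9, 12)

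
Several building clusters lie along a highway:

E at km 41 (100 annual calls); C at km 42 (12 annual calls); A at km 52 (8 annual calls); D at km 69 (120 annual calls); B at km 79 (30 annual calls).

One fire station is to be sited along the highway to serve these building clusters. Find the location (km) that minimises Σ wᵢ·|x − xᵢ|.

For a sum of weighted absolute distances on a line, the optimum is the weighted median (not the mean). Total weight W = 270; half-weight = 135.
Sort by position and accumulate weight:
  km 41 (E, w=100) → cum 100
  km 42 (C, w=12) → cum 112
  km 52 (A, w=8) → cum 120
  km 69 (D, w=120) → cum 240  ≥ 135 → median here
  km 79 (B, w=30) → cum 270
Optimal location: km 69.

x = 69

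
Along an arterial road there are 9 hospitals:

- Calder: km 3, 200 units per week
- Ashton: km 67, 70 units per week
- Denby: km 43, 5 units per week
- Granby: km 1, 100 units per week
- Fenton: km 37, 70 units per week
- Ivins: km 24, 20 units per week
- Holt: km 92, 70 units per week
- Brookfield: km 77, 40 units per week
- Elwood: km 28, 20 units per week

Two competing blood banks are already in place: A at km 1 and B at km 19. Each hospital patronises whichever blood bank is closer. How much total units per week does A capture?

300

The indifferent point is the midpoint (1+19)/2 = 10; hospitals left of it (closer to A at 1) go to A, those right go to B.
  Granby at 1 (w=100) → A
  Calder at 3 (w=200) → A
  Ivins at 24 (w=20) → B
  Elwood at 28 (w=20) → B
  Fenton at 37 (w=70) → B
  Denby at 43 (w=5) → B
  Ashton at 67 (w=70) → B
  Brookfield at 77 (w=40) → B
  Holt at 92 (w=70) → B
A captures 300; B captures 295.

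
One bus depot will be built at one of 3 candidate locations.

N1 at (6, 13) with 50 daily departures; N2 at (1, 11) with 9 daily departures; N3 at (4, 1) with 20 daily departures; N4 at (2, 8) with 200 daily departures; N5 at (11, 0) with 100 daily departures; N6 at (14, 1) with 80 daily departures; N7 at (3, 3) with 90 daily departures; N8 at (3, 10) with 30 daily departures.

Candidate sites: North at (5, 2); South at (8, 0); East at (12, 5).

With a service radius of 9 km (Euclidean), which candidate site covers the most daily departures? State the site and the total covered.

Coverage radius r = 9 km; a point is covered iff (Δx)²+(Δy)² ≤ 9² = 81.
  North (5, 2): covers {N3, N4, N5, N7, N8} → 440
  South (8, 0): covers {N3, N5, N6, N7} → 290
  East (12, 5): covers {N3, N5, N6} → 200
Maximum coverage at North: 440 daily departures.

North, covering 440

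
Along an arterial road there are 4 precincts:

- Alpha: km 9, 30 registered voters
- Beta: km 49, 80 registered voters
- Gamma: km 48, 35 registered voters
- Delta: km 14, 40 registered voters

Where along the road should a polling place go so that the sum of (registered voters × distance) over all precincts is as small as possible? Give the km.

For a sum of weighted absolute distances on a line, the optimum is the weighted median (not the mean). Total weight W = 185; half-weight = 92.5.
Sort by position and accumulate weight:
  km 9 (Alpha, w=30) → cum 30
  km 14 (Delta, w=40) → cum 70
  km 48 (Gamma, w=35) → cum 105  ≥ 92.5 → median here
  km 49 (Beta, w=80) → cum 185
Optimal location: km 48.

x = 48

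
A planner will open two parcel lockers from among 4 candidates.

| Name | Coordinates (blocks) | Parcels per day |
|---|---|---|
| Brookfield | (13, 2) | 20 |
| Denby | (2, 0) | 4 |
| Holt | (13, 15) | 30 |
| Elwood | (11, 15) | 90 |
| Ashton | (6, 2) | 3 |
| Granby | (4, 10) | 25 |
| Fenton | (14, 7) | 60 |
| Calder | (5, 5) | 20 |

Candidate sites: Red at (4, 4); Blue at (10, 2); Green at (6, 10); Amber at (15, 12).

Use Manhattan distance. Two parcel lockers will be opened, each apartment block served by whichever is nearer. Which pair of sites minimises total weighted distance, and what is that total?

{Red, Amber}, total 1586

Evaluate every pair (each demand assigned to the nearer of the two):
  {Red, Amber}: total = 1586
  {Green, Amber}: total = 1630
  {Blue, Amber}: total = 1737
  {Blue, Green}: total = 2082
  {Red, Green}: total = 2266
  {Red, Blue}: total = 2566
Best pair: {Red, Amber} with total 1586.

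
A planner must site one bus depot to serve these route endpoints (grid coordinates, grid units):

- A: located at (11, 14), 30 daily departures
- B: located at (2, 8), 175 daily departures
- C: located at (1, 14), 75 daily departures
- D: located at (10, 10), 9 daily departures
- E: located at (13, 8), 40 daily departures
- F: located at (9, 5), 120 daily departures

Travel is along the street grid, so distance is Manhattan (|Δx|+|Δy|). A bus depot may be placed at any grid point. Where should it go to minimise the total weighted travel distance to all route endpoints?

Manhattan distance separates: Σwᵢ(|x−xᵢ|+|y−yᵢ|) = Σwᵢ|x−xᵢ| + Σwᵢ|y−yᵢ|, so x and y are optimised independently as 1-D weighted medians.
Total weight W = 449; half = 224.5.
x-coordinate, sorted with cumulative weight:
  x=1 (C, w=75) cum 75
  x=2 (B, w=175) cum 250  ← median
  x=9 (F, w=120) cum 370
  x=10 (D, w=9) cum 379
  x=11 (A, w=30) cum 409
  x=13 (E, w=40) cum 449
⇒ x* = 2
y-coordinate, sorted with cumulative weight:
  y=5 (F, w=120) cum 120
  y=8 (B, w=175) cum 295  ← median
  y=8 (E, w=40) cum 335
  y=10 (D, w=9) cum 344
  y=14 (A, w=30) cum 374
  y=14 (C, w=75) cum 449
⇒ y* = 8

(2, 8)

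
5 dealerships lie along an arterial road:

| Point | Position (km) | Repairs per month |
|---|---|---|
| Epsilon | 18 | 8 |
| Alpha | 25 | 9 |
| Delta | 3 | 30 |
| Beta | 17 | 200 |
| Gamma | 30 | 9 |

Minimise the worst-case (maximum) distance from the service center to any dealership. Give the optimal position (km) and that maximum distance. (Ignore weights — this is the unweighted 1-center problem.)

location 16.5, max distance 13.5

The 1-center on a line is the midpoint of the two extreme points: leftmost at 3, rightmost at 30.
Optimal location = (3 + 30)/2 = 16.5; maximum distance = (30 − 3)/2 = 13.5.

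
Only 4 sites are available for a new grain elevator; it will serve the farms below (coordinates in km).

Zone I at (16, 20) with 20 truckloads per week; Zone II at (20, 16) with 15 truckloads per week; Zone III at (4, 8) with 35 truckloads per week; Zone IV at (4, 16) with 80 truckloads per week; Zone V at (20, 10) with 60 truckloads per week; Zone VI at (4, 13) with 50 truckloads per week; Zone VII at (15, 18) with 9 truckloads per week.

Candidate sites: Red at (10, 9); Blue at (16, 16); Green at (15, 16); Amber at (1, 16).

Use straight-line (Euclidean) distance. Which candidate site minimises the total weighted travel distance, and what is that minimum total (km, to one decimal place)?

Total weighted distance at each candidate:
  Red (10, 9): total = 2440.4
  Blue (16, 16): total = 2676.0
  Green (15, 16): total = 2570.2
  Amber (1, 16): total = 2669.4
Minimum is at Red with total 2440.4 km.

Red, total 2440.4 km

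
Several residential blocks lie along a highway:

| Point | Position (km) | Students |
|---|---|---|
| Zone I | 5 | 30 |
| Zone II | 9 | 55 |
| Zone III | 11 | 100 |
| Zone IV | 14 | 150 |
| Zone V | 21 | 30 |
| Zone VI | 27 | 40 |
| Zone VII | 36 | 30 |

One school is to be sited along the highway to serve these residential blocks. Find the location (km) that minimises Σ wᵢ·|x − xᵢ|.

For a sum of weighted absolute distances on a line, the optimum is the weighted median (not the mean). Total weight W = 435; half-weight = 217.5.
Sort by position and accumulate weight:
  km 5 (Zone I, w=30) → cum 30
  km 9 (Zone II, w=55) → cum 85
  km 11 (Zone III, w=100) → cum 185
  km 14 (Zone IV, w=150) → cum 335  ≥ 217.5 → median here
  km 21 (Zone V, w=30) → cum 365
  km 27 (Zone VI, w=40) → cum 405
  km 36 (Zone VII, w=30) → cum 435
Optimal location: km 14.

x = 14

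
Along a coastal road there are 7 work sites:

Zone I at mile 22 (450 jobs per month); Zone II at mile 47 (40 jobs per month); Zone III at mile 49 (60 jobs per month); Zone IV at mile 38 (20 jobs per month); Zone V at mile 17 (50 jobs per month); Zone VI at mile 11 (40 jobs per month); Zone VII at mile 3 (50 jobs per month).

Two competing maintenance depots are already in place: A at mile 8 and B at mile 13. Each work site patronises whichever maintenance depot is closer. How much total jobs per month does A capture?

The indifferent point is the midpoint (8+13)/2 = 10.5; work sites left of it (closer to A at 8) go to A, those right go to B.
  Zone VII at 3 (w=50) → A
  Zone VI at 11 (w=40) → B
  Zone V at 17 (w=50) → B
  Zone I at 22 (w=450) → B
  Zone IV at 38 (w=20) → B
  Zone II at 47 (w=40) → B
  Zone III at 49 (w=60) → B
A captures 50; B captures 660.

50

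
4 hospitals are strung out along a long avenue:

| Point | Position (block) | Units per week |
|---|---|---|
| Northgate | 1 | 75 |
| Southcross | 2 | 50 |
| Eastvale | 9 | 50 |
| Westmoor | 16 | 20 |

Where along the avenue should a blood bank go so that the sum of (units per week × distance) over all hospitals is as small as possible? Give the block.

For a sum of weighted absolute distances on a line, the optimum is the weighted median (not the mean). Total weight W = 195; half-weight = 97.5.
Sort by position and accumulate weight:
  block 1 (Northgate, w=75) → cum 75
  block 2 (Southcross, w=50) → cum 125  ≥ 97.5 → median here
  block 9 (Eastvale, w=50) → cum 175
  block 16 (Westmoor, w=20) → cum 195
Optimal location: block 2.

x = 2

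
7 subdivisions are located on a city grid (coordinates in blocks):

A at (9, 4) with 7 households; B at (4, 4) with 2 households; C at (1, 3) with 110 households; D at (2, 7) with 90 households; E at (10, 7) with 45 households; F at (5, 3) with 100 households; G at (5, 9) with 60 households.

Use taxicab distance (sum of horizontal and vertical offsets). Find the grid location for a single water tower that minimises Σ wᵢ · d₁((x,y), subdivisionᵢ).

Manhattan distance separates: Σwᵢ(|x−xᵢ|+|y−yᵢ|) = Σwᵢ|x−xᵢ| + Σwᵢ|y−yᵢ|, so x and y are optimised independently as 1-D weighted medians.
Total weight W = 414; half = 207.
x-coordinate, sorted with cumulative weight:
  x=1 (C, w=110) cum 110
  x=2 (D, w=90) cum 200
  x=4 (B, w=2) cum 202
  x=5 (F, w=100) cum 302  ← median
  x=5 (G, w=60) cum 362
  x=9 (A, w=7) cum 369
  x=10 (E, w=45) cum 414
⇒ x* = 5
y-coordinate, sorted with cumulative weight:
  y=3 (C, w=110) cum 110
  y=3 (F, w=100) cum 210  ← median
  y=4 (A, w=7) cum 217
  y=4 (B, w=2) cum 219
  y=7 (D, w=90) cum 309
  y=7 (E, w=45) cum 354
  y=9 (G, w=60) cum 414
⇒ y* = 3

(5, 3)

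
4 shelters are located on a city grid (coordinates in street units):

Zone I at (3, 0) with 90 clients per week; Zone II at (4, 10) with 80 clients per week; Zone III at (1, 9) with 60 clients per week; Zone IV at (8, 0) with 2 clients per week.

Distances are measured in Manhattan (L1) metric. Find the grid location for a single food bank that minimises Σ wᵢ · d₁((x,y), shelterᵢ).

(3, 9)

Manhattan distance separates: Σwᵢ(|x−xᵢ|+|y−yᵢ|) = Σwᵢ|x−xᵢ| + Σwᵢ|y−yᵢ|, so x and y are optimised independently as 1-D weighted medians.
Total weight W = 232; half = 116.
x-coordinate, sorted with cumulative weight:
  x=1 (Zone III, w=60) cum 60
  x=3 (Zone I, w=90) cum 150  ← median
  x=4 (Zone II, w=80) cum 230
  x=8 (Zone IV, w=2) cum 232
⇒ x* = 3
y-coordinate, sorted with cumulative weight:
  y=0 (Zone I, w=90) cum 90
  y=0 (Zone IV, w=2) cum 92
  y=9 (Zone III, w=60) cum 152  ← median
  y=10 (Zone II, w=80) cum 232
⇒ y* = 9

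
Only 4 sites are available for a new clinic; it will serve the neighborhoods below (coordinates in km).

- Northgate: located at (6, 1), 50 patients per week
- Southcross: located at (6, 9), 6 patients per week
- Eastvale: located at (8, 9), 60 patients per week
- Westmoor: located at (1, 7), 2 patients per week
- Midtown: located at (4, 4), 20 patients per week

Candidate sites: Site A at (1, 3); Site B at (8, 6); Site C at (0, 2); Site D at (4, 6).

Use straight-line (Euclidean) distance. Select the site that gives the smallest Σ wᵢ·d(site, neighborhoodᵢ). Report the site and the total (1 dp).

Total weighted distance at each candidate:
  Site A (1, 3): total = 940.5
  Site B (8, 6): total = 574.5
  Site C (0, 2): total = 1096.9
  Site D (4, 6): total = 637.2
Minimum is at Site B with total 574.5 km.

Site B, total 574.5 km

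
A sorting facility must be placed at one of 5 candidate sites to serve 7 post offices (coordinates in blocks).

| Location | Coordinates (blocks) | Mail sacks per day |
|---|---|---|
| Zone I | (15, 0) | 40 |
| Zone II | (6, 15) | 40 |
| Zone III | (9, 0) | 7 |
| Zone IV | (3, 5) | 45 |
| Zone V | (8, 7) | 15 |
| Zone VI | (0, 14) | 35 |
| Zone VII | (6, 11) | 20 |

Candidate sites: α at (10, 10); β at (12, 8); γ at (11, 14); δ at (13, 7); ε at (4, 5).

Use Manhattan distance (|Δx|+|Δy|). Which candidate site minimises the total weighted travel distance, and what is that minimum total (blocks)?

ε, total 1940 blocks

Total weighted distance at each candidate:
  α (10, 10): total = 2242
  β (12, 8): total = 2462
  γ (11, 14): total = 2532
  δ (13, 7): total = 2572
  ε (4, 5): total = 1940
Minimum is at ε with total 1940 blocks.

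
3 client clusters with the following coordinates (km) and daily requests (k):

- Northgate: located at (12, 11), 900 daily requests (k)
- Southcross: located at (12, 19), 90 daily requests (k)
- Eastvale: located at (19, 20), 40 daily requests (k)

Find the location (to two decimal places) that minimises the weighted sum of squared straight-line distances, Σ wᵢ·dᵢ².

The minimiser of Σwᵢ‖p−pᵢ‖² is the weighted centroid p* = (Σwᵢpᵢ)/(Σwᵢ).
Σwᵢ = 1030.
Σwᵢxᵢ = 900·12 + 90·12 + 40·19 = 12640.
Σwᵢyᵢ = 900·11 + 90·19 + 40·20 = 12410.
x* = 12640/1030 = 12.27, y* = 12410/1030 = 12.05.

(12.27, 12.05)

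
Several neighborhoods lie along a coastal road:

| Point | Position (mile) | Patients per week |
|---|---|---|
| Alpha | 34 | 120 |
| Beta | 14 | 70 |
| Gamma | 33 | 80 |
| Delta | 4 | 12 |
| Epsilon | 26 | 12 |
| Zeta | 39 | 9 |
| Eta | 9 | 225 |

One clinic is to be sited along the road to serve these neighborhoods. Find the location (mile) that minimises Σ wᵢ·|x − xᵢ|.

For a sum of weighted absolute distances on a line, the optimum is the weighted median (not the mean). Total weight W = 528; half-weight = 264.
Sort by position and accumulate weight:
  mile 4 (Delta, w=12) → cum 12
  mile 9 (Eta, w=225) → cum 237
  mile 14 (Beta, w=70) → cum 307  ≥ 264 → median here
  mile 26 (Epsilon, w=12) → cum 319
  mile 33 (Gamma, w=80) → cum 399
  mile 34 (Alpha, w=120) → cum 519
  mile 39 (Zeta, w=9) → cum 528
Optimal location: mile 14.

x = 14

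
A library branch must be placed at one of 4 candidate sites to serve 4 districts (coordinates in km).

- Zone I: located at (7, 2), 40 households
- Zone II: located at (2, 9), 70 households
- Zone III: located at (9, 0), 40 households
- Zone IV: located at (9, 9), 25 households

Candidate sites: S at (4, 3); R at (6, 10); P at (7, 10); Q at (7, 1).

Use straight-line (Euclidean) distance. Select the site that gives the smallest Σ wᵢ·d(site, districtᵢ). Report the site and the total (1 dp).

Total weighted distance at each candidate:
  S (4, 3): total = 997.7
  R (6, 10): total = 1107.8
  P (7, 10): total = 1140.8
  Q (7, 1): total = 996.0
Minimum is at Q with total 996.0 km.

Q, total 996.0 km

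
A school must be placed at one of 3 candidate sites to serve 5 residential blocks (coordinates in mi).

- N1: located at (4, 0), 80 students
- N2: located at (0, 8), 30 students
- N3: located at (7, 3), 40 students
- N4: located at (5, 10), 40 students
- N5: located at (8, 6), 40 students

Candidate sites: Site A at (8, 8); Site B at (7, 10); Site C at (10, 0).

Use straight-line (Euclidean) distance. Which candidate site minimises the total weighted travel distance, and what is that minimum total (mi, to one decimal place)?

Site A, total 1383.7 mi

Total weighted distance at each candidate:
  Site A (8, 8): total = 1383.7
  Site B (7, 10): total = 1578.6
  Site C (10, 0): total = 1734.1
Minimum is at Site A with total 1383.7 mi.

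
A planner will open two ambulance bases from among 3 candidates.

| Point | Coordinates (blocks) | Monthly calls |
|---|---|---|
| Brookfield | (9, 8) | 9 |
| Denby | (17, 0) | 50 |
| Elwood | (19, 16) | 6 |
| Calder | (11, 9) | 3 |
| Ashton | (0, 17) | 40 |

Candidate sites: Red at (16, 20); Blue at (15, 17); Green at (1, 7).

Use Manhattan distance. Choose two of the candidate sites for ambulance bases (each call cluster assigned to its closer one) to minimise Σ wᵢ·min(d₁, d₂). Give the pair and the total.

{Blue, Green}, total 1537

Evaluate every pair (each demand assigned to the nearer of the two):
  {Blue, Green}: total = 1537
  {Red, Green}: total = 1649
  {Red, Blue}: total = 1751
Best pair: {Blue, Green} with total 1537.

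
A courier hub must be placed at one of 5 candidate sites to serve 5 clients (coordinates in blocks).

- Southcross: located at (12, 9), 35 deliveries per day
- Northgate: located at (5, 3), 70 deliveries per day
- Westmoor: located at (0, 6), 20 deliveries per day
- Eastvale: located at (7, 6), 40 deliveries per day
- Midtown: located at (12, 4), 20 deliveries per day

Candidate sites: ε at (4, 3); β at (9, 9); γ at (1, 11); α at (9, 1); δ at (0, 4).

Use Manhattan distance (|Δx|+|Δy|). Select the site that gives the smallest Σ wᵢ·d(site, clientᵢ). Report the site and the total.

Total weighted distance at each candidate:
  ε (4, 3): total = 1120
  β (9, 9): total = 1405
  γ (1, 11): total = 2215
  α (9, 1): total = 1485
  δ (0, 4): total = 1655
Minimum is at ε with total 1120 blocks.

ε, total 1120 blocks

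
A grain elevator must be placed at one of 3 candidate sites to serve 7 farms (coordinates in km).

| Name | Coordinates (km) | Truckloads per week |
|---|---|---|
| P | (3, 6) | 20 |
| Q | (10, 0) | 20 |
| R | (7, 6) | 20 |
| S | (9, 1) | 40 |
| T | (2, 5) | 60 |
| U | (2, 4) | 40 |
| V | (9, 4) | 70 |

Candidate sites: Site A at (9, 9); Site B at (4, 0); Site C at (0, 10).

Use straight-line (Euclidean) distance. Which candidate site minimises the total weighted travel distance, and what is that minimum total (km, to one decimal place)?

Total weighted distance at each candidate:
  Site A (9, 9): total = 1885.2
  Site B (4, 0): total = 1530.0
  Site C (0, 10): total = 2386.5
Minimum is at Site B with total 1530.0 km.

Site B, total 1530.0 km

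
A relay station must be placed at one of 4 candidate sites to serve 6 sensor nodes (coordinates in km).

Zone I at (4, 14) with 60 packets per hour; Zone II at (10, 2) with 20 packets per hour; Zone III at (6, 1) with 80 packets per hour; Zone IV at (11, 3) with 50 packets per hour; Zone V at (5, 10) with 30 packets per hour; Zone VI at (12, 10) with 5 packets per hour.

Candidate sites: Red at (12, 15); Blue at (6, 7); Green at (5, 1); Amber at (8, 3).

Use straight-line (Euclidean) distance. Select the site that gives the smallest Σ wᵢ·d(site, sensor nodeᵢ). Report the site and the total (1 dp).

Total weighted distance at each candidate:
  Red (12, 15): total = 2850.5
  Blue (6, 7): total = 1493.4
  Green (5, 1): total = 1607.5
  Amber (8, 3): total = 1392.1
Minimum is at Amber with total 1392.1 km.

Amber, total 1392.1 km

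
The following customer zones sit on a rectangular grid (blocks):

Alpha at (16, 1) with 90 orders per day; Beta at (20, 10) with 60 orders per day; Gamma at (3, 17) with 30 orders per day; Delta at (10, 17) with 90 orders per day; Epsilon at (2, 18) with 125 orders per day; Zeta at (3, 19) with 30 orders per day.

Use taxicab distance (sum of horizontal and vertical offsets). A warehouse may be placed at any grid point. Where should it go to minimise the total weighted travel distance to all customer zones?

Manhattan distance separates: Σwᵢ(|x−xᵢ|+|y−yᵢ|) = Σwᵢ|x−xᵢ| + Σwᵢ|y−yᵢ|, so x and y are optimised independently as 1-D weighted medians.
Total weight W = 425; half = 212.5.
x-coordinate, sorted with cumulative weight:
  x=2 (Epsilon, w=125) cum 125
  x=3 (Gamma, w=30) cum 155
  x=3 (Zeta, w=30) cum 185
  x=10 (Delta, w=90) cum 275  ← median
  x=16 (Alpha, w=90) cum 365
  x=20 (Beta, w=60) cum 425
⇒ x* = 10
y-coordinate, sorted with cumulative weight:
  y=1 (Alpha, w=90) cum 90
  y=10 (Beta, w=60) cum 150
  y=17 (Gamma, w=30) cum 180
  y=17 (Delta, w=90) cum 270  ← median
  y=18 (Epsilon, w=125) cum 395
  y=19 (Zeta, w=30) cum 425
⇒ y* = 17

(10, 17)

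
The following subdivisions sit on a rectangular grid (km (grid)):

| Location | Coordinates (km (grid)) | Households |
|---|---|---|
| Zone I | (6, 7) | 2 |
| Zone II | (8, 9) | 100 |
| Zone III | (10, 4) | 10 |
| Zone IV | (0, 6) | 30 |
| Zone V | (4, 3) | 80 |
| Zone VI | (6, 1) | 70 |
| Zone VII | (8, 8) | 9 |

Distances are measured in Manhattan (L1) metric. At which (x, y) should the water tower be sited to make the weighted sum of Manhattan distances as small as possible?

(6, 4)

Manhattan distance separates: Σwᵢ(|x−xᵢ|+|y−yᵢ|) = Σwᵢ|x−xᵢ| + Σwᵢ|y−yᵢ|, so x and y are optimised independently as 1-D weighted medians.
Total weight W = 301; half = 150.5.
x-coordinate, sorted with cumulative weight:
  x=0 (Zone IV, w=30) cum 30
  x=4 (Zone V, w=80) cum 110
  x=6 (Zone I, w=2) cum 112
  x=6 (Zone VI, w=70) cum 182  ← median
  x=8 (Zone II, w=100) cum 282
  x=8 (Zone VII, w=9) cum 291
  x=10 (Zone III, w=10) cum 301
⇒ x* = 6
y-coordinate, sorted with cumulative weight:
  y=1 (Zone VI, w=70) cum 70
  y=3 (Zone V, w=80) cum 150
  y=4 (Zone III, w=10) cum 160  ← median
  y=6 (Zone IV, w=30) cum 190
  y=7 (Zone I, w=2) cum 192
  y=8 (Zone VII, w=9) cum 201
  y=9 (Zone II, w=100) cum 301
⇒ y* = 4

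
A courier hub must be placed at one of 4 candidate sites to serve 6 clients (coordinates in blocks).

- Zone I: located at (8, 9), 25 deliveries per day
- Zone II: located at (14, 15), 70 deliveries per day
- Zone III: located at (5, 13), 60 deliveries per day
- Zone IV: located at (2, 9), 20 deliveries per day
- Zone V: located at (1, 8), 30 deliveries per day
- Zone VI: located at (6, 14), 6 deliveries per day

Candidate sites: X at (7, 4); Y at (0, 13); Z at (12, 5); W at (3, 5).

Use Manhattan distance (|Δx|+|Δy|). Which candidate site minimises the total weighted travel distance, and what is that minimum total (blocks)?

Y, total 2062 blocks

Total weighted distance at each candidate:
  X (7, 4): total = 2636
  Y (0, 13): total = 2062
  Z (12, 5): total = 2730
  W (3, 5): total = 2617
Minimum is at Y with total 2062 blocks.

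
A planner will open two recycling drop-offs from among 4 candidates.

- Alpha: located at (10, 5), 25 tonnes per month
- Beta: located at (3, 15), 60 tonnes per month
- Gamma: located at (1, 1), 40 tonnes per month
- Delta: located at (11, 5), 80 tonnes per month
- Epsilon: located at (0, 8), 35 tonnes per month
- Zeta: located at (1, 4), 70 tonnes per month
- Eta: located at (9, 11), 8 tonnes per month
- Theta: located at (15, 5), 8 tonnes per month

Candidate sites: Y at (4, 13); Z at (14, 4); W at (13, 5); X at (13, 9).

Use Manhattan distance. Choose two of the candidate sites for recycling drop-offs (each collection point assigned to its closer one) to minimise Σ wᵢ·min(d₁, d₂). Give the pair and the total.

{Y, W}, total 2242

Evaluate every pair (each demand assigned to the nearer of the two):
  {Y, W}: total = 2242
  {Y, Z}: total = 2452
  {Y, X}: total = 2686
  {W, X}: total = 3299
  {Z, X}: total = 3509
  {Z, W}: total = 3641
Best pair: {Y, W} with total 2242.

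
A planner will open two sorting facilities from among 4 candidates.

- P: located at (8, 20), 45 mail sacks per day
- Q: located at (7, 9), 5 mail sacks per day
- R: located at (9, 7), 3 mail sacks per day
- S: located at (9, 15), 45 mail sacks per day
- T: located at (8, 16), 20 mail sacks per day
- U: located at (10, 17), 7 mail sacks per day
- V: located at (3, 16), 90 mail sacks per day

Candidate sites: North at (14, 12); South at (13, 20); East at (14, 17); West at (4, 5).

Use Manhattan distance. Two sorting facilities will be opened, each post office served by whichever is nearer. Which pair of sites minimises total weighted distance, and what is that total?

{South, East}, total 1908

Evaluate every pair (each demand assigned to the nearer of the two):
  {South, East}: total = 1908
  {South, West}: total = 1988
  {East, West}: total = 2024
  {North, East}: total = 2048
  {North, South}: total = 2147
  {North, West}: total = 2389
Best pair: {South, East} with total 1908.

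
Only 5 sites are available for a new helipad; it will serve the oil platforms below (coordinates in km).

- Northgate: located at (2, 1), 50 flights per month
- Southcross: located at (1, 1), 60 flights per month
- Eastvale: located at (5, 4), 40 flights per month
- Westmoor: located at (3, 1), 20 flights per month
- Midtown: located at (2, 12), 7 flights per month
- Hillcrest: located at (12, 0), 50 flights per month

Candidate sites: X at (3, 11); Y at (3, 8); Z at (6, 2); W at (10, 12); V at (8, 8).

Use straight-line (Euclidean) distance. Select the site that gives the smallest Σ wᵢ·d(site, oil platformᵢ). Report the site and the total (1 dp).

Z, total 1056.4 km

Total weighted distance at each candidate:
  X (3, 11): total = 2326.1
  Y (3, 8): total = 1740.2
  Z (6, 2): total = 1056.4
  W (10, 12): total = 2835.2
  V (8, 8): total = 1924.7
Minimum is at Z with total 1056.4 km.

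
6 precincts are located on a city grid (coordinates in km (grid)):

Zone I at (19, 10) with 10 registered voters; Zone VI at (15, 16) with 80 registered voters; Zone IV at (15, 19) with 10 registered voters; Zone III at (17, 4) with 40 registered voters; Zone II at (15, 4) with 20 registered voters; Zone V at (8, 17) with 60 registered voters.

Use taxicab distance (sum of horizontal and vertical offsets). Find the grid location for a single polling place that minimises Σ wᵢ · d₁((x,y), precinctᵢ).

(15, 16)

Manhattan distance separates: Σwᵢ(|x−xᵢ|+|y−yᵢ|) = Σwᵢ|x−xᵢ| + Σwᵢ|y−yᵢ|, so x and y are optimised independently as 1-D weighted medians.
Total weight W = 220; half = 110.
x-coordinate, sorted with cumulative weight:
  x=8 (Zone V, w=60) cum 60
  x=15 (Zone VI, w=80) cum 140  ← median
  x=15 (Zone IV, w=10) cum 150
  x=15 (Zone II, w=20) cum 170
  x=17 (Zone III, w=40) cum 210
  x=19 (Zone I, w=10) cum 220
⇒ x* = 15
y-coordinate, sorted with cumulative weight:
  y=4 (Zone III, w=40) cum 40
  y=4 (Zone II, w=20) cum 60
  y=10 (Zone I, w=10) cum 70
  y=16 (Zone VI, w=80) cum 150  ← median
  y=17 (Zone V, w=60) cum 210
  y=19 (Zone IV, w=10) cum 220
⇒ y* = 16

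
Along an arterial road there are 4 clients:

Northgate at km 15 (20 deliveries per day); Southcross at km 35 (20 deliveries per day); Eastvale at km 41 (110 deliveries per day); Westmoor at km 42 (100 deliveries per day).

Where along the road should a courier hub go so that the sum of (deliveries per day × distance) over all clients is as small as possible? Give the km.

For a sum of weighted absolute distances on a line, the optimum is the weighted median (not the mean). Total weight W = 250; half-weight = 125.
Sort by position and accumulate weight:
  km 15 (Northgate, w=20) → cum 20
  km 35 (Southcross, w=20) → cum 40
  km 41 (Eastvale, w=110) → cum 150  ≥ 125 → median here
  km 42 (Westmoor, w=100) → cum 250
Optimal location: km 41.

x = 41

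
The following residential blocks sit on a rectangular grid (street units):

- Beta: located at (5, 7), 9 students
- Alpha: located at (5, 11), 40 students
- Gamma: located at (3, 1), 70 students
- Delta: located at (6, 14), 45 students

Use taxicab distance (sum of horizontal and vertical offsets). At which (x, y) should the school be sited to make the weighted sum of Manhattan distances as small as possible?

Manhattan distance separates: Σwᵢ(|x−xᵢ|+|y−yᵢ|) = Σwᵢ|x−xᵢ| + Σwᵢ|y−yᵢ|, so x and y are optimised independently as 1-D weighted medians.
Total weight W = 164; half = 82.
x-coordinate, sorted with cumulative weight:
  x=3 (Gamma, w=70) cum 70
  x=5 (Beta, w=9) cum 79
  x=5 (Alpha, w=40) cum 119  ← median
  x=6 (Delta, w=45) cum 164
⇒ x* = 5
y-coordinate, sorted with cumulative weight:
  y=1 (Gamma, w=70) cum 70
  y=7 (Beta, w=9) cum 79
  y=11 (Alpha, w=40) cum 119  ← median
  y=14 (Delta, w=45) cum 164
⇒ y* = 11

(5, 11)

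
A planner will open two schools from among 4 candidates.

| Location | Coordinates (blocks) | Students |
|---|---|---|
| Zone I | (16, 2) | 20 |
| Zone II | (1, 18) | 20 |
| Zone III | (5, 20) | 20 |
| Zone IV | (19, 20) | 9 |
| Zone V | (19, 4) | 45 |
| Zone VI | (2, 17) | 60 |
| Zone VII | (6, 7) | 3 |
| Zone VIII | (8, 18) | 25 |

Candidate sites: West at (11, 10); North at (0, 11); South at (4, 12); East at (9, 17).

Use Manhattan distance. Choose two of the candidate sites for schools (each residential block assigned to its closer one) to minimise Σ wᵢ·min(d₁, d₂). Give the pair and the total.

{West, East}, total 1821

Evaluate every pair (each demand assigned to the nearer of the two):
  {West, East}: total = 1821
  {West, South}: total = 2103
  {West, North}: total = 2271
  {North, East}: total = 2392
  {South, East}: total = 2403
  {North, South}: total = 2713
Best pair: {West, East} with total 1821.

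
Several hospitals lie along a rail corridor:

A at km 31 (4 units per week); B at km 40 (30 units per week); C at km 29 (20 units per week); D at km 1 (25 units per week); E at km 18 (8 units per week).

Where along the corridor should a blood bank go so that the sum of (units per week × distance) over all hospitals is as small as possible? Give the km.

For a sum of weighted absolute distances on a line, the optimum is the weighted median (not the mean). Total weight W = 87; half-weight = 43.5.
Sort by position and accumulate weight:
  km 1 (D, w=25) → cum 25
  km 18 (E, w=8) → cum 33
  km 29 (C, w=20) → cum 53  ≥ 43.5 → median here
  km 31 (A, w=4) → cum 57
  km 40 (B, w=30) → cum 87
Optimal location: km 29.

x = 29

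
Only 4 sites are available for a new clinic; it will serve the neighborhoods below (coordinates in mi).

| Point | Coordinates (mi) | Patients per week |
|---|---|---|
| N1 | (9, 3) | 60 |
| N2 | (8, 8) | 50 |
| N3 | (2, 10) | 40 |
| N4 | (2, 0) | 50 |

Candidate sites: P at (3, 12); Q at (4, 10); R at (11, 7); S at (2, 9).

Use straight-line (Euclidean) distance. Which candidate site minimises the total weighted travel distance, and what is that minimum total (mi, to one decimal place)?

Q, total 1329.6 mi

Total weighted distance at each candidate:
  P (3, 12): total = 1660.7
  Q (4, 10): total = 1329.6
  R (11, 7): total = 1376.0
  S (2, 9): total = 1347.3
Minimum is at Q with total 1329.6 mi.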